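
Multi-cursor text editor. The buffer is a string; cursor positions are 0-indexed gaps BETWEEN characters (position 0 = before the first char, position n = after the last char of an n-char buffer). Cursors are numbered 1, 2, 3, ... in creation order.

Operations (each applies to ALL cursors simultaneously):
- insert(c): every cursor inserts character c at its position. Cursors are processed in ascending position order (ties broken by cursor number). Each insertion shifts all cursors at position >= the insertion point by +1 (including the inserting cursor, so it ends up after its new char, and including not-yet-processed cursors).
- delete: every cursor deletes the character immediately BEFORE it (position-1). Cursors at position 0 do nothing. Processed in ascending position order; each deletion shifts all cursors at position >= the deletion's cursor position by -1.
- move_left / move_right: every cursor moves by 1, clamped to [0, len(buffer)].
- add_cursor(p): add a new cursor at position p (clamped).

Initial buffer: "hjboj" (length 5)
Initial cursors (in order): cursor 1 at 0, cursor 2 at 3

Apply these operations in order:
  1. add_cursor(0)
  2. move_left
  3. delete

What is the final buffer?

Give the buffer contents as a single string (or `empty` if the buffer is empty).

Answer: hboj

Derivation:
After op 1 (add_cursor(0)): buffer="hjboj" (len 5), cursors c1@0 c3@0 c2@3, authorship .....
After op 2 (move_left): buffer="hjboj" (len 5), cursors c1@0 c3@0 c2@2, authorship .....
After op 3 (delete): buffer="hboj" (len 4), cursors c1@0 c3@0 c2@1, authorship ....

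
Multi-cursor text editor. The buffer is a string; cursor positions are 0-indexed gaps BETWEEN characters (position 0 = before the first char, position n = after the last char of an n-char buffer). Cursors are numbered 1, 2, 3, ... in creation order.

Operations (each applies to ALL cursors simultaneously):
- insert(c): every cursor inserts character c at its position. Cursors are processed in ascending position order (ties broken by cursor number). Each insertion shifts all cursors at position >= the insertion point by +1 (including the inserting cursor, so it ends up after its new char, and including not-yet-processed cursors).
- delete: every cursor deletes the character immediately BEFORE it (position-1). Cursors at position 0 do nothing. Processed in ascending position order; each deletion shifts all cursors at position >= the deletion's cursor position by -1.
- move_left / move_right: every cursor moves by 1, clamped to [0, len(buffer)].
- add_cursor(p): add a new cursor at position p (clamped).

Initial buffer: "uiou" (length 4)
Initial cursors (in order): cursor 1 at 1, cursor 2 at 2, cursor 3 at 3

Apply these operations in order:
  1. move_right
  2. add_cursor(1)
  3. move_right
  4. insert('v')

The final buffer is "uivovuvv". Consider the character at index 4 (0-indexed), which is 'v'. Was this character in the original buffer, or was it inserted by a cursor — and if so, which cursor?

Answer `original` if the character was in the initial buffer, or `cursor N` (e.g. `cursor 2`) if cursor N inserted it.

Answer: cursor 1

Derivation:
After op 1 (move_right): buffer="uiou" (len 4), cursors c1@2 c2@3 c3@4, authorship ....
After op 2 (add_cursor(1)): buffer="uiou" (len 4), cursors c4@1 c1@2 c2@3 c3@4, authorship ....
After op 3 (move_right): buffer="uiou" (len 4), cursors c4@2 c1@3 c2@4 c3@4, authorship ....
After op 4 (insert('v')): buffer="uivovuvv" (len 8), cursors c4@3 c1@5 c2@8 c3@8, authorship ..4.1.23
Authorship (.=original, N=cursor N): . . 4 . 1 . 2 3
Index 4: author = 1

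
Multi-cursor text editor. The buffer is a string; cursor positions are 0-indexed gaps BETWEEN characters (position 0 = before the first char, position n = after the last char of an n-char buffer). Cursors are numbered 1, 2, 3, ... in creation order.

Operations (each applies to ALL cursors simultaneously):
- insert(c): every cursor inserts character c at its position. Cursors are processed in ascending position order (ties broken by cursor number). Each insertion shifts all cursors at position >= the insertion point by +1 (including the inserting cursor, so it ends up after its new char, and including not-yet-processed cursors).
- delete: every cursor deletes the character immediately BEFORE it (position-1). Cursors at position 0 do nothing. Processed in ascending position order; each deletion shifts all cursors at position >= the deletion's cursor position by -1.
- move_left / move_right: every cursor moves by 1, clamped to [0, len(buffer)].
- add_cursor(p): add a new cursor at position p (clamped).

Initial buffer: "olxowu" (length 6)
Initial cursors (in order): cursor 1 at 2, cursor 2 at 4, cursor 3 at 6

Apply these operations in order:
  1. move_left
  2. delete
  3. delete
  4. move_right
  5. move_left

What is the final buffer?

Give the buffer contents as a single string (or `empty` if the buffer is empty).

After op 1 (move_left): buffer="olxowu" (len 6), cursors c1@1 c2@3 c3@5, authorship ......
After op 2 (delete): buffer="lou" (len 3), cursors c1@0 c2@1 c3@2, authorship ...
After op 3 (delete): buffer="u" (len 1), cursors c1@0 c2@0 c3@0, authorship .
After op 4 (move_right): buffer="u" (len 1), cursors c1@1 c2@1 c3@1, authorship .
After op 5 (move_left): buffer="u" (len 1), cursors c1@0 c2@0 c3@0, authorship .

Answer: u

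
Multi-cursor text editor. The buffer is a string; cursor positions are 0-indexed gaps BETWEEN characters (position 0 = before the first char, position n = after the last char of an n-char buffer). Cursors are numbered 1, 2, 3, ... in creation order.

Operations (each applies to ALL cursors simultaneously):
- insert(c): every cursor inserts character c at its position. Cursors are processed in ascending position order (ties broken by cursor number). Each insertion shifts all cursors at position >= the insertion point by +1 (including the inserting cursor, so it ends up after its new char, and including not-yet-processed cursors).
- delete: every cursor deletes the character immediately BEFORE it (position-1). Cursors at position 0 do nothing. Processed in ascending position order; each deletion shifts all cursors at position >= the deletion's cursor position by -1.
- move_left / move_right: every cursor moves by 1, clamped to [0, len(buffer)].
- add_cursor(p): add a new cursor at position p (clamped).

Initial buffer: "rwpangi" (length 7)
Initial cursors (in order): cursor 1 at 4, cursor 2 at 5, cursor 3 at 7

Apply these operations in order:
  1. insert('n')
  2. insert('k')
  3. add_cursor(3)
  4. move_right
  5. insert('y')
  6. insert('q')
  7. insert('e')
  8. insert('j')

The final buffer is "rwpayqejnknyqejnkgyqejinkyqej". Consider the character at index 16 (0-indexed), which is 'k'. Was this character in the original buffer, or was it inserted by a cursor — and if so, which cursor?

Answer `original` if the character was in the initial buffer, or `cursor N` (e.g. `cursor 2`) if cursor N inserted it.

After op 1 (insert('n')): buffer="rwpannngin" (len 10), cursors c1@5 c2@7 c3@10, authorship ....1.2..3
After op 2 (insert('k')): buffer="rwpanknnkgink" (len 13), cursors c1@6 c2@9 c3@13, authorship ....11.22..33
After op 3 (add_cursor(3)): buffer="rwpanknnkgink" (len 13), cursors c4@3 c1@6 c2@9 c3@13, authorship ....11.22..33
After op 4 (move_right): buffer="rwpanknnkgink" (len 13), cursors c4@4 c1@7 c2@10 c3@13, authorship ....11.22..33
After op 5 (insert('y')): buffer="rwpaynknynkgyinky" (len 17), cursors c4@5 c1@9 c2@13 c3@17, authorship ....411.122.2.333
After op 6 (insert('q')): buffer="rwpayqnknyqnkgyqinkyq" (len 21), cursors c4@6 c1@11 c2@16 c3@21, authorship ....4411.1122.22.3333
After op 7 (insert('e')): buffer="rwpayqenknyqenkgyqeinkyqe" (len 25), cursors c4@7 c1@13 c2@19 c3@25, authorship ....44411.11122.222.33333
After op 8 (insert('j')): buffer="rwpayqejnknyqejnkgyqejinkyqej" (len 29), cursors c4@8 c1@15 c2@22 c3@29, authorship ....444411.111122.2222.333333
Authorship (.=original, N=cursor N): . . . . 4 4 4 4 1 1 . 1 1 1 1 2 2 . 2 2 2 2 . 3 3 3 3 3 3
Index 16: author = 2

Answer: cursor 2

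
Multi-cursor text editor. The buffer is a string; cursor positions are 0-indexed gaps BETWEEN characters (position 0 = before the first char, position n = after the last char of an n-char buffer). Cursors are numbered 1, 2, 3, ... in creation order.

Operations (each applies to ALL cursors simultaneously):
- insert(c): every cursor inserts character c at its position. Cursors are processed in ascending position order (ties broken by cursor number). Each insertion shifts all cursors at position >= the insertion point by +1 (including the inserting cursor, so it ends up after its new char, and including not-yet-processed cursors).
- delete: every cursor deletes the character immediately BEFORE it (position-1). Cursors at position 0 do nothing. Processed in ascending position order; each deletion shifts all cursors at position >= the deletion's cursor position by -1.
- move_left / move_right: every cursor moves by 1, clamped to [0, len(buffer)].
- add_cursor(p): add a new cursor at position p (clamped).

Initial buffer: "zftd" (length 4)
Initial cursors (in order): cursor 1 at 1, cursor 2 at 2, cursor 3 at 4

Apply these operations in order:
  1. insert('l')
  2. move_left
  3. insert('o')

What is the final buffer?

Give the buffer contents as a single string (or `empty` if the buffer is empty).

After op 1 (insert('l')): buffer="zlfltdl" (len 7), cursors c1@2 c2@4 c3@7, authorship .1.2..3
After op 2 (move_left): buffer="zlfltdl" (len 7), cursors c1@1 c2@3 c3@6, authorship .1.2..3
After op 3 (insert('o')): buffer="zolfoltdol" (len 10), cursors c1@2 c2@5 c3@9, authorship .11.22..33

Answer: zolfoltdol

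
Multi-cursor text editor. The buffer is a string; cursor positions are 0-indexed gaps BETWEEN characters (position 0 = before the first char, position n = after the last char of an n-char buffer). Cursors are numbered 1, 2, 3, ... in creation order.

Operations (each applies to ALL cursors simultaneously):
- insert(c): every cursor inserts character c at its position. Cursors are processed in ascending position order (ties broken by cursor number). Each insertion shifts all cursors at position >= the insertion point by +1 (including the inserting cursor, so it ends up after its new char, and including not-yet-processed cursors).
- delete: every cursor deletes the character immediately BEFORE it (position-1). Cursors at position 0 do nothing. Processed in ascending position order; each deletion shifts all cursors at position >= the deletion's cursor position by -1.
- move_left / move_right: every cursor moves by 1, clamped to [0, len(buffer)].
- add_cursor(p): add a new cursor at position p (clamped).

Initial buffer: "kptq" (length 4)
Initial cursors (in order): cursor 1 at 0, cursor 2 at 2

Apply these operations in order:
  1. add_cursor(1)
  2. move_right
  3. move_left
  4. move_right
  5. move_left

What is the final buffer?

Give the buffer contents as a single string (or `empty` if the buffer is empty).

Answer: kptq

Derivation:
After op 1 (add_cursor(1)): buffer="kptq" (len 4), cursors c1@0 c3@1 c2@2, authorship ....
After op 2 (move_right): buffer="kptq" (len 4), cursors c1@1 c3@2 c2@3, authorship ....
After op 3 (move_left): buffer="kptq" (len 4), cursors c1@0 c3@1 c2@2, authorship ....
After op 4 (move_right): buffer="kptq" (len 4), cursors c1@1 c3@2 c2@3, authorship ....
After op 5 (move_left): buffer="kptq" (len 4), cursors c1@0 c3@1 c2@2, authorship ....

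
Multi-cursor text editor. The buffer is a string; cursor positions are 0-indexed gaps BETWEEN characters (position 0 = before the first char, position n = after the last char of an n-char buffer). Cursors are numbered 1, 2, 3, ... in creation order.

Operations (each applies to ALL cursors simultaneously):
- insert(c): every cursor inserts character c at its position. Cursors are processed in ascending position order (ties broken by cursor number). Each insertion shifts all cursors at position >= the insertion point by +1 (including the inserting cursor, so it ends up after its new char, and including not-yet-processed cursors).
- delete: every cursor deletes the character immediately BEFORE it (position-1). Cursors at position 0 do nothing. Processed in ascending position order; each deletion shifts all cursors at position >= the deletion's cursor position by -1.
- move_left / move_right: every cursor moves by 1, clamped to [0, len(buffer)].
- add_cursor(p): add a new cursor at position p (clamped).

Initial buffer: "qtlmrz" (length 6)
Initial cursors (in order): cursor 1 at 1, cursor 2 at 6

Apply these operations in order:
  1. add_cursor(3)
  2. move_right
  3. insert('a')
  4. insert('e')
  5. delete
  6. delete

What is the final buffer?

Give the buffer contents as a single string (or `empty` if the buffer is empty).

After op 1 (add_cursor(3)): buffer="qtlmrz" (len 6), cursors c1@1 c3@3 c2@6, authorship ......
After op 2 (move_right): buffer="qtlmrz" (len 6), cursors c1@2 c3@4 c2@6, authorship ......
After op 3 (insert('a')): buffer="qtalmarza" (len 9), cursors c1@3 c3@6 c2@9, authorship ..1..3..2
After op 4 (insert('e')): buffer="qtaelmaerzae" (len 12), cursors c1@4 c3@8 c2@12, authorship ..11..33..22
After op 5 (delete): buffer="qtalmarza" (len 9), cursors c1@3 c3@6 c2@9, authorship ..1..3..2
After op 6 (delete): buffer="qtlmrz" (len 6), cursors c1@2 c3@4 c2@6, authorship ......

Answer: qtlmrz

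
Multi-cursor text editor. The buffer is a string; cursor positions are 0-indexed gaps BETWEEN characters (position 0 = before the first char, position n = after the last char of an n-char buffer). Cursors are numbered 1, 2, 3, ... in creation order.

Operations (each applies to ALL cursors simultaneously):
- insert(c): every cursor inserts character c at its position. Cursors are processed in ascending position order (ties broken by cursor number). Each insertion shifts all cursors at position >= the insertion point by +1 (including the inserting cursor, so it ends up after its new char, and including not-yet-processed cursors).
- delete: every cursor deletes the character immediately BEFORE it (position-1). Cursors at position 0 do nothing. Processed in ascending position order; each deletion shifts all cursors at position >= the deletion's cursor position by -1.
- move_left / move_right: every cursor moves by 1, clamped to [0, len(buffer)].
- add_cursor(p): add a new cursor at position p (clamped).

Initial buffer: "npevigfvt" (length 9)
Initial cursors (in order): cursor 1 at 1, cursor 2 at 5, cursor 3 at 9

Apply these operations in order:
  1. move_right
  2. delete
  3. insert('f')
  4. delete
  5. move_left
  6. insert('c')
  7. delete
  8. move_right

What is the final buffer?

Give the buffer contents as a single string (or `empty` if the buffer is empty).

After op 1 (move_right): buffer="npevigfvt" (len 9), cursors c1@2 c2@6 c3@9, authorship .........
After op 2 (delete): buffer="nevifv" (len 6), cursors c1@1 c2@4 c3@6, authorship ......
After op 3 (insert('f')): buffer="nfeviffvf" (len 9), cursors c1@2 c2@6 c3@9, authorship .1...2..3
After op 4 (delete): buffer="nevifv" (len 6), cursors c1@1 c2@4 c3@6, authorship ......
After op 5 (move_left): buffer="nevifv" (len 6), cursors c1@0 c2@3 c3@5, authorship ......
After op 6 (insert('c')): buffer="cnevcifcv" (len 9), cursors c1@1 c2@5 c3@8, authorship 1...2..3.
After op 7 (delete): buffer="nevifv" (len 6), cursors c1@0 c2@3 c3@5, authorship ......
After op 8 (move_right): buffer="nevifv" (len 6), cursors c1@1 c2@4 c3@6, authorship ......

Answer: nevifv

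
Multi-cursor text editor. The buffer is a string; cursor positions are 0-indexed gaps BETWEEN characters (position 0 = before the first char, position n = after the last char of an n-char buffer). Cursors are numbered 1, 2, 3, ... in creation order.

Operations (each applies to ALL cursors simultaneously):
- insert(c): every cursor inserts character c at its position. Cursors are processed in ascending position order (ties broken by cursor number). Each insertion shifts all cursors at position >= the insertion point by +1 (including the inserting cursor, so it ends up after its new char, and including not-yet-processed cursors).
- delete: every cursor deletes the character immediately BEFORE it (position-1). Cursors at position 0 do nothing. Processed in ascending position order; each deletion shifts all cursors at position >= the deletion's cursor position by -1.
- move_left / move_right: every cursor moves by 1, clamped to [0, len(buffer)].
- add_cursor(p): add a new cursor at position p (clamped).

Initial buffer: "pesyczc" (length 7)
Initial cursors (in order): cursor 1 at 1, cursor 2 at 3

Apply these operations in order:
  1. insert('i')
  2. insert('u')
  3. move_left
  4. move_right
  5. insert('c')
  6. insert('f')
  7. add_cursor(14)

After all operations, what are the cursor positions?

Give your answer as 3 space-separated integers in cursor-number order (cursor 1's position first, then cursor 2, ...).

After op 1 (insert('i')): buffer="piesiyczc" (len 9), cursors c1@2 c2@5, authorship .1..2....
After op 2 (insert('u')): buffer="piuesiuyczc" (len 11), cursors c1@3 c2@7, authorship .11..22....
After op 3 (move_left): buffer="piuesiuyczc" (len 11), cursors c1@2 c2@6, authorship .11..22....
After op 4 (move_right): buffer="piuesiuyczc" (len 11), cursors c1@3 c2@7, authorship .11..22....
After op 5 (insert('c')): buffer="piucesiucyczc" (len 13), cursors c1@4 c2@9, authorship .111..222....
After op 6 (insert('f')): buffer="piucfesiucfyczc" (len 15), cursors c1@5 c2@11, authorship .1111..2222....
After op 7 (add_cursor(14)): buffer="piucfesiucfyczc" (len 15), cursors c1@5 c2@11 c3@14, authorship .1111..2222....

Answer: 5 11 14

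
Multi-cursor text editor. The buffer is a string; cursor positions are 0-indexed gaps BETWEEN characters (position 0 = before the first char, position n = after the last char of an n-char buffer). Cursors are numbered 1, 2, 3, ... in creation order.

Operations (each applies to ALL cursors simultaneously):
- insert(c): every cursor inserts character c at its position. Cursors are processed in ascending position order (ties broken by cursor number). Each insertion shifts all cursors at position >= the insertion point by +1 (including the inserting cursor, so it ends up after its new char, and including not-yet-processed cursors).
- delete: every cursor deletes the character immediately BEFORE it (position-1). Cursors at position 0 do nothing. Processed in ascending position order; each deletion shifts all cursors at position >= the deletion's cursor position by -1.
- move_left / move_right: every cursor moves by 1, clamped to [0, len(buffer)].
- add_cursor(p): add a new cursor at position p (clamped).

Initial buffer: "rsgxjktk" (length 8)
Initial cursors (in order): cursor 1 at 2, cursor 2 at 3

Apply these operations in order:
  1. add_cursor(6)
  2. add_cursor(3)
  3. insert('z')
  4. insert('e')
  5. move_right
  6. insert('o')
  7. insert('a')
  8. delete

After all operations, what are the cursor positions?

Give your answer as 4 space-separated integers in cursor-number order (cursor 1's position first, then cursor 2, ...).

Answer: 6 13 19 13

Derivation:
After op 1 (add_cursor(6)): buffer="rsgxjktk" (len 8), cursors c1@2 c2@3 c3@6, authorship ........
After op 2 (add_cursor(3)): buffer="rsgxjktk" (len 8), cursors c1@2 c2@3 c4@3 c3@6, authorship ........
After op 3 (insert('z')): buffer="rszgzzxjkztk" (len 12), cursors c1@3 c2@6 c4@6 c3@10, authorship ..1.24...3..
After op 4 (insert('e')): buffer="rszegzzeexjkzetk" (len 16), cursors c1@4 c2@9 c4@9 c3@14, authorship ..11.2424...33..
After op 5 (move_right): buffer="rszegzzeexjkzetk" (len 16), cursors c1@5 c2@10 c4@10 c3@15, authorship ..11.2424...33..
After op 6 (insert('o')): buffer="rszegozzeexoojkzetok" (len 20), cursors c1@6 c2@13 c4@13 c3@19, authorship ..11.12424.24..33.3.
After op 7 (insert('a')): buffer="rszegoazzeexooaajkzetoak" (len 24), cursors c1@7 c2@16 c4@16 c3@23, authorship ..11.112424.2424..33.33.
After op 8 (delete): buffer="rszegozzeexoojkzetok" (len 20), cursors c1@6 c2@13 c4@13 c3@19, authorship ..11.12424.24..33.3.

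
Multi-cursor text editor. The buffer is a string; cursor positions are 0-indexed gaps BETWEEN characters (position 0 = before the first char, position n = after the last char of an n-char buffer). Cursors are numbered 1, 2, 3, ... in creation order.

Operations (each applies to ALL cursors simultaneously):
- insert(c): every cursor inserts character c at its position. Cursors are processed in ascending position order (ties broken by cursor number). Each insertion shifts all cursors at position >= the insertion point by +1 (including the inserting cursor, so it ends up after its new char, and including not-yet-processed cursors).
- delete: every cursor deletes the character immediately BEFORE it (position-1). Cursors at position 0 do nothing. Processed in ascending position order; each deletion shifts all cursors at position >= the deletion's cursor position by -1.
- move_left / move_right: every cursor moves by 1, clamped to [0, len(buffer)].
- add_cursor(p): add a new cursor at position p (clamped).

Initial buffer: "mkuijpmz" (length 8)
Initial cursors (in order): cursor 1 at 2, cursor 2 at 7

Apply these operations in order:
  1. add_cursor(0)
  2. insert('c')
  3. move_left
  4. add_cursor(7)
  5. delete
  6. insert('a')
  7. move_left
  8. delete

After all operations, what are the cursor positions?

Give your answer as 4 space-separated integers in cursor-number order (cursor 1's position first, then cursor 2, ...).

After op 1 (add_cursor(0)): buffer="mkuijpmz" (len 8), cursors c3@0 c1@2 c2@7, authorship ........
After op 2 (insert('c')): buffer="cmkcuijpmcz" (len 11), cursors c3@1 c1@4 c2@10, authorship 3..1.....2.
After op 3 (move_left): buffer="cmkcuijpmcz" (len 11), cursors c3@0 c1@3 c2@9, authorship 3..1.....2.
After op 4 (add_cursor(7)): buffer="cmkcuijpmcz" (len 11), cursors c3@0 c1@3 c4@7 c2@9, authorship 3..1.....2.
After op 5 (delete): buffer="cmcuipcz" (len 8), cursors c3@0 c1@2 c4@5 c2@6, authorship 3.1...2.
After op 6 (insert('a')): buffer="acmacuiapacz" (len 12), cursors c3@1 c1@4 c4@8 c2@10, authorship 33.11..4.22.
After op 7 (move_left): buffer="acmacuiapacz" (len 12), cursors c3@0 c1@3 c4@7 c2@9, authorship 33.11..4.22.
After op 8 (delete): buffer="acacuaacz" (len 9), cursors c3@0 c1@2 c4@5 c2@6, authorship 3311.422.

Answer: 2 6 0 5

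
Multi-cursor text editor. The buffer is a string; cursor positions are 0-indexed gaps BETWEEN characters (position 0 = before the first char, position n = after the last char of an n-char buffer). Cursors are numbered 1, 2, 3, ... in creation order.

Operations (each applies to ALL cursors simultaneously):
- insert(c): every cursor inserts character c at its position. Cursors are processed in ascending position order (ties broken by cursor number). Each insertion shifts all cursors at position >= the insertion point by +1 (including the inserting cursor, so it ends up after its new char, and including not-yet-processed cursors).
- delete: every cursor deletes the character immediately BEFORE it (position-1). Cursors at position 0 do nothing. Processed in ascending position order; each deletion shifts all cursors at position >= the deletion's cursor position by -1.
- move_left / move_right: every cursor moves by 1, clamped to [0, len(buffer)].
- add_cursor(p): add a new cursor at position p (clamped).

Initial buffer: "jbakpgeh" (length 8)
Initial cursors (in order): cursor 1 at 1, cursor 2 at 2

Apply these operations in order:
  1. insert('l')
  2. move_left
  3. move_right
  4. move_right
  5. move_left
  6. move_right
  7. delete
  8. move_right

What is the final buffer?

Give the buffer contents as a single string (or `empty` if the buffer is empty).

After op 1 (insert('l')): buffer="jlblakpgeh" (len 10), cursors c1@2 c2@4, authorship .1.2......
After op 2 (move_left): buffer="jlblakpgeh" (len 10), cursors c1@1 c2@3, authorship .1.2......
After op 3 (move_right): buffer="jlblakpgeh" (len 10), cursors c1@2 c2@4, authorship .1.2......
After op 4 (move_right): buffer="jlblakpgeh" (len 10), cursors c1@3 c2@5, authorship .1.2......
After op 5 (move_left): buffer="jlblakpgeh" (len 10), cursors c1@2 c2@4, authorship .1.2......
After op 6 (move_right): buffer="jlblakpgeh" (len 10), cursors c1@3 c2@5, authorship .1.2......
After op 7 (delete): buffer="jllkpgeh" (len 8), cursors c1@2 c2@3, authorship .12.....
After op 8 (move_right): buffer="jllkpgeh" (len 8), cursors c1@3 c2@4, authorship .12.....

Answer: jllkpgeh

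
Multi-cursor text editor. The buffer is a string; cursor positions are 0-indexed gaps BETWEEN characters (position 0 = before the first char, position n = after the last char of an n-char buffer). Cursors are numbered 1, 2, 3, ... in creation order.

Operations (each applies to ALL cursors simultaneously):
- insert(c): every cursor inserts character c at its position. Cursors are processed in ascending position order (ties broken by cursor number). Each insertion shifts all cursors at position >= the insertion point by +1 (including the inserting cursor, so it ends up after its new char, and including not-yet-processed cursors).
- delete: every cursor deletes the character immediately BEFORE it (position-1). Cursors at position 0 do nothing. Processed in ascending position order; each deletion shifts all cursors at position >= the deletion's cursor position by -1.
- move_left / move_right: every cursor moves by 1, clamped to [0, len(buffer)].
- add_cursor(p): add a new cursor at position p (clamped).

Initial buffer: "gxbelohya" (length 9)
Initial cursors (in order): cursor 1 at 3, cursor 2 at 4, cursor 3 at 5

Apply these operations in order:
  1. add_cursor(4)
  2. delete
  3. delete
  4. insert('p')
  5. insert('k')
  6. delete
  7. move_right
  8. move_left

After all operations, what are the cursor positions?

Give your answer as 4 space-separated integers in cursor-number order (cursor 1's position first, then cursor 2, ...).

After op 1 (add_cursor(4)): buffer="gxbelohya" (len 9), cursors c1@3 c2@4 c4@4 c3@5, authorship .........
After op 2 (delete): buffer="gohya" (len 5), cursors c1@1 c2@1 c3@1 c4@1, authorship .....
After op 3 (delete): buffer="ohya" (len 4), cursors c1@0 c2@0 c3@0 c4@0, authorship ....
After op 4 (insert('p')): buffer="ppppohya" (len 8), cursors c1@4 c2@4 c3@4 c4@4, authorship 1234....
After op 5 (insert('k')): buffer="ppppkkkkohya" (len 12), cursors c1@8 c2@8 c3@8 c4@8, authorship 12341234....
After op 6 (delete): buffer="ppppohya" (len 8), cursors c1@4 c2@4 c3@4 c4@4, authorship 1234....
After op 7 (move_right): buffer="ppppohya" (len 8), cursors c1@5 c2@5 c3@5 c4@5, authorship 1234....
After op 8 (move_left): buffer="ppppohya" (len 8), cursors c1@4 c2@4 c3@4 c4@4, authorship 1234....

Answer: 4 4 4 4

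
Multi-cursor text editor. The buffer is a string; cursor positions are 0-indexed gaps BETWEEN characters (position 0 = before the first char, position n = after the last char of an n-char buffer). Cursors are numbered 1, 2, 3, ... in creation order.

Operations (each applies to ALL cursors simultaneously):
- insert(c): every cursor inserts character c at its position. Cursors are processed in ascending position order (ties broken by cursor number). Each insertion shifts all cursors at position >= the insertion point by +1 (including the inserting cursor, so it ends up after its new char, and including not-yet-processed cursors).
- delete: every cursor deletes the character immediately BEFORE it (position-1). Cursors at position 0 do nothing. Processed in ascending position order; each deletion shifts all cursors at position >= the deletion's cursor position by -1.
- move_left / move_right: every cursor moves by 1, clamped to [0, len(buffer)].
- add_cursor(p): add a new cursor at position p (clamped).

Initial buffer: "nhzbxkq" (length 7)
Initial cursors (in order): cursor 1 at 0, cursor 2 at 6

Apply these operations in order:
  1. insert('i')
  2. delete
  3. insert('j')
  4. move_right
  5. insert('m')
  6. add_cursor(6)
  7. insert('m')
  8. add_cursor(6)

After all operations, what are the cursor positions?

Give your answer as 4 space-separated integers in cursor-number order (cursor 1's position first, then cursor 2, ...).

After op 1 (insert('i')): buffer="inhzbxkiq" (len 9), cursors c1@1 c2@8, authorship 1......2.
After op 2 (delete): buffer="nhzbxkq" (len 7), cursors c1@0 c2@6, authorship .......
After op 3 (insert('j')): buffer="jnhzbxkjq" (len 9), cursors c1@1 c2@8, authorship 1......2.
After op 4 (move_right): buffer="jnhzbxkjq" (len 9), cursors c1@2 c2@9, authorship 1......2.
After op 5 (insert('m')): buffer="jnmhzbxkjqm" (len 11), cursors c1@3 c2@11, authorship 1.1.....2.2
After op 6 (add_cursor(6)): buffer="jnmhzbxkjqm" (len 11), cursors c1@3 c3@6 c2@11, authorship 1.1.....2.2
After op 7 (insert('m')): buffer="jnmmhzbmxkjqmm" (len 14), cursors c1@4 c3@8 c2@14, authorship 1.11...3..2.22
After op 8 (add_cursor(6)): buffer="jnmmhzbmxkjqmm" (len 14), cursors c1@4 c4@6 c3@8 c2@14, authorship 1.11...3..2.22

Answer: 4 14 8 6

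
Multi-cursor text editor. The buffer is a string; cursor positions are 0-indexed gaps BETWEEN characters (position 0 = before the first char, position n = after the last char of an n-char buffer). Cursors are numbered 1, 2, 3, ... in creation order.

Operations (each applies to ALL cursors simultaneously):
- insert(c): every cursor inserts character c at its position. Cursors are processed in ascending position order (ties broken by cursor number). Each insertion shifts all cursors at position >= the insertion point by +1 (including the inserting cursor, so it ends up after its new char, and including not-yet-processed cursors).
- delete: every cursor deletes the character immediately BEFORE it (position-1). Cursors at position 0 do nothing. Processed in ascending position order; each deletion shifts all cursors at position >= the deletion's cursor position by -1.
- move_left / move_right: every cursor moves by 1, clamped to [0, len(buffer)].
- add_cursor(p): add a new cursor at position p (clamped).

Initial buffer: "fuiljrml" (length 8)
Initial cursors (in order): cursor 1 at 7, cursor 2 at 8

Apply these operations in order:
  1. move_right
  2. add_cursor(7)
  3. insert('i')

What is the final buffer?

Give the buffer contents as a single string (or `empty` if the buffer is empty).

Answer: fuiljrmilii

Derivation:
After op 1 (move_right): buffer="fuiljrml" (len 8), cursors c1@8 c2@8, authorship ........
After op 2 (add_cursor(7)): buffer="fuiljrml" (len 8), cursors c3@7 c1@8 c2@8, authorship ........
After op 3 (insert('i')): buffer="fuiljrmilii" (len 11), cursors c3@8 c1@11 c2@11, authorship .......3.12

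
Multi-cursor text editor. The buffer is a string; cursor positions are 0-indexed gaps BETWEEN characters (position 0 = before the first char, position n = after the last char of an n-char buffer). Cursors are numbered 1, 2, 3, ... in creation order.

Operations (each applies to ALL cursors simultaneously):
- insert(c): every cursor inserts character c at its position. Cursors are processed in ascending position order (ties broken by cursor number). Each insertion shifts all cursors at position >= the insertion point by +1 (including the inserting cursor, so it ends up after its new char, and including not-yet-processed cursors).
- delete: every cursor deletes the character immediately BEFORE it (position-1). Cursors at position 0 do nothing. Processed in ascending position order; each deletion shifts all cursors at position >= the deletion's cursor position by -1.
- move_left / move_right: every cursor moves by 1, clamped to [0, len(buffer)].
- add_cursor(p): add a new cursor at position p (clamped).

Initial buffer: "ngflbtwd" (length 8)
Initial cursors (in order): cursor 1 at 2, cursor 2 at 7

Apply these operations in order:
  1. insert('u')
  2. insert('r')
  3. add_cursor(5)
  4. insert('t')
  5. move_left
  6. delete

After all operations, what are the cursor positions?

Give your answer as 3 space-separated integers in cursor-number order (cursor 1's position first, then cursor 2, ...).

After op 1 (insert('u')): buffer="nguflbtwud" (len 10), cursors c1@3 c2@9, authorship ..1.....2.
After op 2 (insert('r')): buffer="ngurflbtwurd" (len 12), cursors c1@4 c2@11, authorship ..11.....22.
After op 3 (add_cursor(5)): buffer="ngurflbtwurd" (len 12), cursors c1@4 c3@5 c2@11, authorship ..11.....22.
After op 4 (insert('t')): buffer="ngurtftlbtwurtd" (len 15), cursors c1@5 c3@7 c2@14, authorship ..111.3....222.
After op 5 (move_left): buffer="ngurtftlbtwurtd" (len 15), cursors c1@4 c3@6 c2@13, authorship ..111.3....222.
After op 6 (delete): buffer="nguttlbtwutd" (len 12), cursors c1@3 c3@4 c2@10, authorship ..113....22.

Answer: 3 10 4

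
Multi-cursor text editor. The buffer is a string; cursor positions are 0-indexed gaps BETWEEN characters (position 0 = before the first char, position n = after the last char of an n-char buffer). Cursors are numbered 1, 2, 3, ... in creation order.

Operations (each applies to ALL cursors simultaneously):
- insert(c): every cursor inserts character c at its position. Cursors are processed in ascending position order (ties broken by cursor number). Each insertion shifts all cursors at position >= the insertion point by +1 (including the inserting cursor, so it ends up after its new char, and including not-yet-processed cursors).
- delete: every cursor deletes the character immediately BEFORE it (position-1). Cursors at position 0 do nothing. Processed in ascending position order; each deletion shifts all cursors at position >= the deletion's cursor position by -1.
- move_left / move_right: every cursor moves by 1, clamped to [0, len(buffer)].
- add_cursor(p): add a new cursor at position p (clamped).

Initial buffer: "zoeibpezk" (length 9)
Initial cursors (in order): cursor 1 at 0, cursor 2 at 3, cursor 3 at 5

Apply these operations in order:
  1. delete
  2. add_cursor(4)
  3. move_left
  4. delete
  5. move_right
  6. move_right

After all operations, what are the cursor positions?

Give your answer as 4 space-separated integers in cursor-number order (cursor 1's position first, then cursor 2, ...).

Answer: 2 2 2 2

Derivation:
After op 1 (delete): buffer="zoipezk" (len 7), cursors c1@0 c2@2 c3@3, authorship .......
After op 2 (add_cursor(4)): buffer="zoipezk" (len 7), cursors c1@0 c2@2 c3@3 c4@4, authorship .......
After op 3 (move_left): buffer="zoipezk" (len 7), cursors c1@0 c2@1 c3@2 c4@3, authorship .......
After op 4 (delete): buffer="pezk" (len 4), cursors c1@0 c2@0 c3@0 c4@0, authorship ....
After op 5 (move_right): buffer="pezk" (len 4), cursors c1@1 c2@1 c3@1 c4@1, authorship ....
After op 6 (move_right): buffer="pezk" (len 4), cursors c1@2 c2@2 c3@2 c4@2, authorship ....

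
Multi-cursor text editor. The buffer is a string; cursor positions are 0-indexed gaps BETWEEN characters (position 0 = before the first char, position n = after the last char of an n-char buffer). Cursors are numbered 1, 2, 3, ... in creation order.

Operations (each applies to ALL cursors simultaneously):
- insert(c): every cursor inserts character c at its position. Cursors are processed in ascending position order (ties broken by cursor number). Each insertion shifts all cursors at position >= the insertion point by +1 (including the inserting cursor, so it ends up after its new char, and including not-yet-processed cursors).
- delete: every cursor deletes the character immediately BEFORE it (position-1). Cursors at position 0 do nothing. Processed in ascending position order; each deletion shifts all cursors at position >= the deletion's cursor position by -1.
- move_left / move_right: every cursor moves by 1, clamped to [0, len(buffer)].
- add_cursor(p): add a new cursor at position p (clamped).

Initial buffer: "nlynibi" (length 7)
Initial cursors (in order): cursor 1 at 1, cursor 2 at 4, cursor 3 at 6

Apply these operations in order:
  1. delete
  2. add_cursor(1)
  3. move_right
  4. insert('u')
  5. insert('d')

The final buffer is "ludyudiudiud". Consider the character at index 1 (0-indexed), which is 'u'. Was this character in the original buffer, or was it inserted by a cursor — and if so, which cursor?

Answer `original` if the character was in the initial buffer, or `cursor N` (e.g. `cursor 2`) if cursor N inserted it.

After op 1 (delete): buffer="lyii" (len 4), cursors c1@0 c2@2 c3@3, authorship ....
After op 2 (add_cursor(1)): buffer="lyii" (len 4), cursors c1@0 c4@1 c2@2 c3@3, authorship ....
After op 3 (move_right): buffer="lyii" (len 4), cursors c1@1 c4@2 c2@3 c3@4, authorship ....
After op 4 (insert('u')): buffer="luyuiuiu" (len 8), cursors c1@2 c4@4 c2@6 c3@8, authorship .1.4.2.3
After op 5 (insert('d')): buffer="ludyudiudiud" (len 12), cursors c1@3 c4@6 c2@9 c3@12, authorship .11.44.22.33
Authorship (.=original, N=cursor N): . 1 1 . 4 4 . 2 2 . 3 3
Index 1: author = 1

Answer: cursor 1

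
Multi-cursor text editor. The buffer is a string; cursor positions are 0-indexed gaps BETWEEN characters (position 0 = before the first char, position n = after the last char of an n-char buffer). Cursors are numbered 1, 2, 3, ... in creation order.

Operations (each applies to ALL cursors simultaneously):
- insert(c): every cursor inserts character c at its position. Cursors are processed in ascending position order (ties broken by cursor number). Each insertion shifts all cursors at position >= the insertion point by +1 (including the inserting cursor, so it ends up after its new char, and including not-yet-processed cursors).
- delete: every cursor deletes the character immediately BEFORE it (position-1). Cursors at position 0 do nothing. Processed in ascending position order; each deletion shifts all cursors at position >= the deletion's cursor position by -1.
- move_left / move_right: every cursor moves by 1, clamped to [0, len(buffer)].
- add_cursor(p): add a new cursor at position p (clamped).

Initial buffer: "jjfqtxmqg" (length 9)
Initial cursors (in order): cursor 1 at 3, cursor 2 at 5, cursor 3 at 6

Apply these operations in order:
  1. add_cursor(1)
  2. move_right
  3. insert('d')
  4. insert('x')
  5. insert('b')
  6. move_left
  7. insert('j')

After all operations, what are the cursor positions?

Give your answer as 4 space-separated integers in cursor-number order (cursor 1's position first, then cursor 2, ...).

Answer: 11 17 22 5

Derivation:
After op 1 (add_cursor(1)): buffer="jjfqtxmqg" (len 9), cursors c4@1 c1@3 c2@5 c3@6, authorship .........
After op 2 (move_right): buffer="jjfqtxmqg" (len 9), cursors c4@2 c1@4 c2@6 c3@7, authorship .........
After op 3 (insert('d')): buffer="jjdfqdtxdmdqg" (len 13), cursors c4@3 c1@6 c2@9 c3@11, authorship ..4..1..2.3..
After op 4 (insert('x')): buffer="jjdxfqdxtxdxmdxqg" (len 17), cursors c4@4 c1@8 c2@12 c3@15, authorship ..44..11..22.33..
After op 5 (insert('b')): buffer="jjdxbfqdxbtxdxbmdxbqg" (len 21), cursors c4@5 c1@10 c2@15 c3@19, authorship ..444..111..222.333..
After op 6 (move_left): buffer="jjdxbfqdxbtxdxbmdxbqg" (len 21), cursors c4@4 c1@9 c2@14 c3@18, authorship ..444..111..222.333..
After op 7 (insert('j')): buffer="jjdxjbfqdxjbtxdxjbmdxjbqg" (len 25), cursors c4@5 c1@11 c2@17 c3@22, authorship ..4444..1111..2222.3333..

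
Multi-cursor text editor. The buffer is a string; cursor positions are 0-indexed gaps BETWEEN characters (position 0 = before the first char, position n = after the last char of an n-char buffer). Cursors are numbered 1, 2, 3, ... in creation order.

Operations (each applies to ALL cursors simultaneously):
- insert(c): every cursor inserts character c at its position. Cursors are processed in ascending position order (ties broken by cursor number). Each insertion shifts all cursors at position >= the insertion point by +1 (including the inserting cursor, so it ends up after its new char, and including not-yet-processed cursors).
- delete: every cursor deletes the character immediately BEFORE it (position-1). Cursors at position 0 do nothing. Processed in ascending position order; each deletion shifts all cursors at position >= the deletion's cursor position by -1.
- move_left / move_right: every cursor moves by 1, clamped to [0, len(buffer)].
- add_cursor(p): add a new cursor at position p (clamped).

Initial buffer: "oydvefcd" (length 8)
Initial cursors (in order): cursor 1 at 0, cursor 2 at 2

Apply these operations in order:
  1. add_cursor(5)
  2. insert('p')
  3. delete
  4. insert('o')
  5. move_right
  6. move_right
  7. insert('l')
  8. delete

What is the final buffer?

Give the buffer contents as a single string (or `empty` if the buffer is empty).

Answer: ooyodveofcd

Derivation:
After op 1 (add_cursor(5)): buffer="oydvefcd" (len 8), cursors c1@0 c2@2 c3@5, authorship ........
After op 2 (insert('p')): buffer="poypdvepfcd" (len 11), cursors c1@1 c2@4 c3@8, authorship 1..2...3...
After op 3 (delete): buffer="oydvefcd" (len 8), cursors c1@0 c2@2 c3@5, authorship ........
After op 4 (insert('o')): buffer="ooyodveofcd" (len 11), cursors c1@1 c2@4 c3@8, authorship 1..2...3...
After op 5 (move_right): buffer="ooyodveofcd" (len 11), cursors c1@2 c2@5 c3@9, authorship 1..2...3...
After op 6 (move_right): buffer="ooyodveofcd" (len 11), cursors c1@3 c2@6 c3@10, authorship 1..2...3...
After op 7 (insert('l')): buffer="ooylodvleofcld" (len 14), cursors c1@4 c2@8 c3@13, authorship 1..12..2.3..3.
After op 8 (delete): buffer="ooyodveofcd" (len 11), cursors c1@3 c2@6 c3@10, authorship 1..2...3...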